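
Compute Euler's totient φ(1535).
φ(1535) = 1224

φ is multiplicative, with φ(p^e) = p^e − p^(e−1). Factorise 1535 = 5 · 307. Then
  φ(1535) = (5 − 1) · (307 − 1) = 4 · 306 = 1224.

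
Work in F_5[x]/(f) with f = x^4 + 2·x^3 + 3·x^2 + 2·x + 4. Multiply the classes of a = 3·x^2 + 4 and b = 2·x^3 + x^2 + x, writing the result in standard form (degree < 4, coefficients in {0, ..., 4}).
Multiply as integer polynomials: a · b = 6·x^5 + 3·x^4 + 11·x^3 + 4·x^2 + 4·x. Reducing coefficients mod 5: a · b ≡ x^5 + 3·x^4 + x^3 + 4·x^2 + 4·x. Now divide by f(x) = x^4 + 2·x^3 + 3·x^2 + 2·x + 4 in F_5[x], eliminating the leading term at each step:
  leading term x^5: subtract (x)·f(x) = x^5 + 2·x^4 + 3·x^3 + 2·x^2 + 4·x, leaving x^4 + 3·x^3 + 2·x^2 (coefficients mod 5)
  leading term x^4: subtract (1)·f(x) = x^4 + 2·x^3 + 3·x^2 + 2·x + 4, leaving x^3 + 4·x^2 + 3·x + 1 (coefficients mod 5)
The degree is now < 4, so this is the remainder. Hence a · b ≡ x^3 + 4·x^2 + 3·x + 1 in F_5[x]/(f).

Final answer: a · b ≡ x^3 + 4·x^2 + 3·x + 1 (mod f(x))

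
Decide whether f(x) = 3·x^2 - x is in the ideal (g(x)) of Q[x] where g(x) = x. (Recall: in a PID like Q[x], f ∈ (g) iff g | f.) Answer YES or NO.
In Q[x] the ideal (g) consists of all multiples of g, so f ∈ (g) iff g | f, i.e. iff the remainder of f on division by g is 0. Divide f by g (g is monic, so eliminate the leading term of the running remainder at each step):
  leading term 3·x^2: subtract (3·x)·g(x) = 3·x^2, leaving -x
  leading term -x: subtract (-1)·g(x) = -x, leaving 0
The remainder is 0, so f(x) = g(x) · h(x) with h(x) = 3·x - 1. Hence g | f, i.e. f ∈ (g).

Final answer: YES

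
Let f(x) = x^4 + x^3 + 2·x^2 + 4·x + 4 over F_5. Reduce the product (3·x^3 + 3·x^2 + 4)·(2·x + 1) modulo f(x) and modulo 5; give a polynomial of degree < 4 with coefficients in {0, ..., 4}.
a · b ≡ 3·x^3 + x^2 + 4·x (mod f(x))

Multiply as integer polynomials: a · b = 6·x^4 + 9·x^3 + 3·x^2 + 8·x + 4. Reducing coefficients mod 5: a · b ≡ x^4 + 4·x^3 + 3·x^2 + 3·x + 4. Now divide by f(x) = x^4 + x^3 + 2·x^2 + 4·x + 4 in F_5[x], eliminating the leading term at each step:
  leading term x^4: subtract (1)·f(x) = x^4 + x^3 + 2·x^2 + 4·x + 4, leaving 3·x^3 + x^2 + 4·x (coefficients mod 5)
The degree is now < 4, so this is the remainder. Hence a · b ≡ 3·x^3 + x^2 + 4·x in F_5[x]/(f).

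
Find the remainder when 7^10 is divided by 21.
Use repeated squaring. Binary(10) = 1010. Walk through the bits of the exponent 10 left-to-right: at each bit after the leading one, square the running value, then multiply by 7 if the bit is 1 (always reducing mod 21):
  bit 1 = 1 (leading): start with 7.
  bit 2 = 0: square 7^2 = 49 ≡ 7 (mod 21).
  bit 3 = 1: square 7^2 = 49 ≡ 7; bit is 1, so multiply 7·7 = 49 ≡ 7 (mod 21).
  bit 4 = 0: square 7^2 = 49 ≡ 7 (mod 21).
Final value: 7^10 ≡ 7 (mod 21).

Final answer: 7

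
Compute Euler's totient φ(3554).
φ is multiplicative, with φ(p^e) = p^e − p^(e−1). Factorise 3554 = 2 · 1777. Then
  φ(3554) = (2 − 1) · (1777 − 1) = 1 · 1776 = 1776.

Final answer: φ(3554) = 1776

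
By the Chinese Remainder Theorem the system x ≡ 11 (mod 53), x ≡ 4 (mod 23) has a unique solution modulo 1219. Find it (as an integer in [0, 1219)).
x ≡ 1177 (mod 1219); the representative in [0, 1219) is 1177

The moduli 53, 23 are pairwise coprime, so by the CRT there is a unique solution mod 53·23 = 1219.
Solve by successive substitution. Start with x ≡ 11 (mod 53).
  Combine with x ≡ 4 (mod 23): write x = 11 + 53·t and require 11 + 53·t ≡ 4 (mod 23), i.e. 53·t ≡ 4 − 11 ≡ 16 (mod 23). Since 53^(−1) ≡ 10 (mod 23) (53 ≡ 7 (mod 23)), t ≡ 10·16 ≡ 22 (mod 23). So x ≡ 11 + 53·22 = 1177 (mod 1219).
Unique solution in [0, 1219): x = 1177.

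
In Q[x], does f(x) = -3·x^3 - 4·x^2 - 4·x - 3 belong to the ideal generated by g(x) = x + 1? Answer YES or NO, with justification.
In Q[x] the ideal (g) consists of all multiples of g, so f ∈ (g) iff g | f, i.e. iff the remainder of f on division by g is 0. Divide f by g (g is monic, so eliminate the leading term of the running remainder at each step):
  leading term -3·x^3: subtract (-3·x^2)·g(x) = -3·x^3 - 3·x^2, leaving -x^2 - 4·x - 3
  leading term -x^2: subtract (-x)·g(x) = -x^2 - x, leaving -3·x - 3
  leading term -3·x: subtract (-3)·g(x) = -3·x - 3, leaving 0
The remainder is 0, so f(x) = g(x) · h(x) with h(x) = -3·x^2 - x - 3. Hence g | f, i.e. f ∈ (g).

Final answer: YES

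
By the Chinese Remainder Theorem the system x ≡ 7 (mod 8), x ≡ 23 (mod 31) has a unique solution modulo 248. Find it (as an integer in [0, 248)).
The moduli 8, 31 are pairwise coprime, so by the CRT there is a unique solution mod 8·31 = 248.
Solve by successive substitution. Start with x ≡ 7 (mod 8).
  Combine with x ≡ 23 (mod 31): write x = 7 + 8·t and require 7 + 8·t ≡ 23 (mod 31), i.e. 8·t ≡ 23 − 7 ≡ 16 (mod 31). Since 8^(−1) ≡ 4 (mod 31), t ≡ 4·16 ≡ 2 (mod 31). So x ≡ 7 + 8·2 = 23 (mod 248).
Unique solution in [0, 248): x = 23.

Final answer: x ≡ 23 (mod 248); the representative in [0, 248) is 23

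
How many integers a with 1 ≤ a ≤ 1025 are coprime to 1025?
The number of a ∈ {1, ..., 1025} with gcd(a, 1025) = 1 is by definition Euler's totient φ(1025). φ is multiplicative, with φ(p^e) = p^e − p^(e−1). Factorise 1025 = 5^2 · 41. Then
  φ(1025) = (5^2 − 5^1) · (41 − 1) = 20 · 40 = 800.
So there are 800 such integers.

Final answer: 800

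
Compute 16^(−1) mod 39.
Apply the extended Euclidean algorithm to (39, 16), tracking rows (r, s, t) with s·39 + t·16 = r. Each division r_prev = q·r_cur + r_new produces the new row as (previous row) − q·(current row):
  row A: (39, 1, 0)   [1·39 + 0·16 = 39]
  row B: (16, 0, 1)   [0·39 + 1·16 = 16]
  39 = 2·16 + 7   → row C = row A − 2·row B = (7, 1, −2)   [check: 1·39 − 2·16 = 7]
  16 = 2·7 + 2   → row D = row B − 2·row C = (2, −2, 5)   [check: −2·39 + 5·16 = 2]
  7 = 3·2 + 1   → row E = row C − 3·row D = (1, 7, −17)   [check: 7·39 − 17·16 = 1]
  2 = 2·1 + 0   → remainder 0, stop. gcd = 1 (last nonzero row E).
The gcd is 1, so 16 is invertible mod 39. The last nonzero row gives 7·39 − 17·16 = 1, so t = −17. So 16^(−1) ≡ −17 ≡ 22 (mod 39). Verify: 16 · 22 = 352 ≡ 1 (mod 39). ✓

Final answer: 16^(−1) ≡ 22 (mod 39)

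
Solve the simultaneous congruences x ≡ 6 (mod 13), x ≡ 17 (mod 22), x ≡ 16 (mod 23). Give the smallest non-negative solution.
x ≡ 3581 (mod 6578); the representative in [0, 6578) is 3581

The moduli 13, 22, 23 are pairwise coprime, so by the CRT there is a unique solution mod 13·22·23 = 6578.
Solve by successive substitution. Start with x ≡ 6 (mod 13).
  Combine with x ≡ 17 (mod 22): write x = 6 + 13·t and require 6 + 13·t ≡ 17 (mod 22), i.e. 13·t ≡ 17 − 6 ≡ 11 (mod 22). Since 13^(−1) ≡ 17 (mod 22), t ≡ 17·11 ≡ 11 (mod 22). So x ≡ 6 + 13·11 = 149 (mod 286).
  Combine with x ≡ 16 (mod 23): write x = 149 + 286·t and require 149 + 286·t ≡ 16 (mod 23), i.e. 286·t ≡ 16 − 149 ≡ 5 (mod 23). Since 286^(−1) ≡ 7 (mod 23) (286 ≡ 10 (mod 23)), t ≡ 7·5 ≡ 12 (mod 23). So x ≡ 149 + 286·12 = 3581 (mod 6578).
Unique solution in [0, 6578): x = 3581.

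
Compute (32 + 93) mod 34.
23

Reduce the summands first: 93 ≡ 25 (mod 34), so 32 + 93 ≡ 32 + 25 (mod 34). 32 + 25 = 57; 57 = 1·34 + 23, so (32 + 93) mod 34 = 23.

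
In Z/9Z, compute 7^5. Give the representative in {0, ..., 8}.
4

Use repeated squaring. Binary(5) = 101. Walk through the bits of the exponent 5 left-to-right: at each bit after the leading one, square the running value, then multiply by 7 if the bit is 1 (always reducing mod 9):
  bit 1 = 1 (leading): start with 7.
  bit 2 = 0: square 7^2 = 49 ≡ 4 (mod 9).
  bit 3 = 1: square 4^2 = 16 ≡ 7; bit is 1, so multiply 7·7 = 49 ≡ 4 (mod 9).
Final value: 7^5 ≡ 4 (mod 9).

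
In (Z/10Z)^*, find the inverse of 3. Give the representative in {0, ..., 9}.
3^(−1) ≡ 7 (mod 10)

Apply the extended Euclidean algorithm to (10, 3), tracking rows (r, s, t) with s·10 + t·3 = r. Each division r_prev = q·r_cur + r_new produces the new row as (previous row) − q·(current row):
  row A: (10, 1, 0)   [1·10 + 0·3 = 10]
  row B: (3, 0, 1)   [0·10 + 1·3 = 3]
  10 = 3·3 + 1   → row C = row A − 3·row B = (1, 1, −3)   [check: 1·10 − 3·3 = 1]
  3 = 3·1 + 0   → remainder 0, stop. gcd = 1 (last nonzero row C).
The gcd is 1, so 3 is invertible mod 10. The last nonzero row gives 1·10 − 3·3 = 1, so t = −3. So 3^(−1) ≡ −3 ≡ 7 (mod 10). Verify: 3 · 7 = 21 ≡ 1 (mod 10). ✓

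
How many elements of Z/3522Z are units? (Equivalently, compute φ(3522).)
Z/3522Z has φ(3522) = 1172 units

An element a ∈ Z/3522Z is a unit iff gcd(a, 3522) = 1, so the number of units is φ(3522). φ is multiplicative, with φ(p^e) = p^e − p^(e−1). Factorise 3522 = 2 · 3 · 587. Then
  φ(3522) = (2 − 1) · (3 − 1) · (587 − 1) = 1 · 2 · 586 = 1172.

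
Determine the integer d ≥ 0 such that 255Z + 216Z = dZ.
In the PID Z, (a, b) is generated by gcd(a, b). Compute gcd(255, 216) with the extended Euclidean algorithm, tracking rows (r, s, t) with s·255 + t·216 = r:
  row A: (255, 1, 0)   [1·255 + 0·216 = 255]
  row B: (216, 0, 1)   [0·255 + 1·216 = 216]
  255 = 1·216 + 39   → row C = row A − 1·row B = (39, 1, −1)   [check: 1·255 − 1·216 = 39]
  216 = 5·39 + 21   → row D = row B − 5·row C = (21, −5, 6)   [check: −5·255 + 6·216 = 21]
  39 = 1·21 + 18   → row E = row C − 1·row D = (18, 6, −7)   [check: 6·255 − 7·216 = 18]
  21 = 1·18 + 3   → row F = row D − 1·row E = (3, −11, 13)   [check: −11·255 + 13·216 = 3]
  18 = 6·3 + 0   → remainder 0, stop. gcd = 3 (last nonzero row F).
So gcd(255, 216) = 3, with Bézout identity −11·255 + 13·216 = 3. Containment (⊇): the Bézout identity exhibits 3 as an element of (255, 216), giving (3) ⊆ (255, 216). Containment (⊆): since 3 | 255 and 3 | 216 (255 = 3·85, 216 = 3·72), every Z-linear combination of 255 and 216 is divisible by 3, so (255, 216) ⊆ (3). Therefore (255, 216) = (3), d = 3.

Final answer: (255, 216) = (3); d = 3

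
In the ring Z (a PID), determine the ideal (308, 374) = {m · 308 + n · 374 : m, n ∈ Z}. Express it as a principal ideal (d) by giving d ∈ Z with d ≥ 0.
In the PID Z, (a, b) is generated by gcd(a, b). Compute gcd(374, 308) with the extended Euclidean algorithm, tracking rows (r, s, t) with s·374 + t·308 = r:
  row A: (374, 1, 0)   [1·374 + 0·308 = 374]
  row B: (308, 0, 1)   [0·374 + 1·308 = 308]
  374 = 1·308 + 66   → row C = row A − 1·row B = (66, 1, −1)   [check: 1·374 − 1·308 = 66]
  308 = 4·66 + 44   → row D = row B − 4·row C = (44, −4, 5)   [check: −4·374 + 5·308 = 44]
  66 = 1·44 + 22   → row E = row C − 1·row D = (22, 5, −6)   [check: 5·374 − 6·308 = 22]
  44 = 2·22 + 0   → remainder 0, stop. gcd = 22 (last nonzero row E).
So gcd(308, 374) = 22, with Bézout identity 5·374 − 6·308 = 22. Containment (⊇): the Bézout identity exhibits 22 as an element of (308, 374), giving (22) ⊆ (308, 374). Containment (⊆): since 22 | 308 and 22 | 374 (308 = 22·14, 374 = 22·17), every Z-linear combination of 308 and 374 is divisible by 22, so (308, 374) ⊆ (22). Therefore (308, 374) = (22), d = 22.

Final answer: (308, 374) = (22); d = 22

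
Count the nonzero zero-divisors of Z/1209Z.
Z/1209Z has 488 nonzero zero-divisors

In Z/1209Z each nonzero element is either a unit (gcd with 1209 is 1) or a zero-divisor (gcd > 1). The number of units is φ(1209): factorise 1209 = 3 · 13 · 31, so φ(1209) = (3 − 1) · (13 − 1) · (31 − 1) = 2 · 12 · 30 = 720. The nonzero elements number 1209 − 1 = 1208. Hence the nonzero zero-divisors number 1208 − 720 = 488.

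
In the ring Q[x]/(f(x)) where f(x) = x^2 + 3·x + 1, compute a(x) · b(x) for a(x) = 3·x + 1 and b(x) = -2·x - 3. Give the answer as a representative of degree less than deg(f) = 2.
a · b ≡ 7·x + 3 (mod f(x))

First multiply in Q[x] without reducing: a · b = -6·x^2 - 11·x - 3. Now divide by f(x) = x^2 + 3·x + 1, eliminating the leading term at each step:
  leading term -6·x^2: subtract (-6)·f(x) = -6·x^2 - 18·x - 6, leaving 7·x + 3
The degree is now < 2, so this is the remainder. Hence a · b ≡ 7·x + 3 in Q[x]/(f).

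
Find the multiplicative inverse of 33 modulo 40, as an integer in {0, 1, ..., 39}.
33^(−1) ≡ 17 (mod 40)

Apply the extended Euclidean algorithm to (40, 33), tracking rows (r, s, t) with s·40 + t·33 = r. Each division r_prev = q·r_cur + r_new produces the new row as (previous row) − q·(current row):
  row A: (40, 1, 0)   [1·40 + 0·33 = 40]
  row B: (33, 0, 1)   [0·40 + 1·33 = 33]
  40 = 1·33 + 7   → row C = row A − 1·row B = (7, 1, −1)   [check: 1·40 − 1·33 = 7]
  33 = 4·7 + 5   → row D = row B − 4·row C = (5, −4, 5)   [check: −4·40 + 5·33 = 5]
  7 = 1·5 + 2   → row E = row C − 1·row D = (2, 5, −6)   [check: 5·40 − 6·33 = 2]
  5 = 2·2 + 1   → row F = row D − 2·row E = (1, −14, 17)   [check: −14·40 + 17·33 = 1]
  2 = 2·1 + 0   → remainder 0, stop. gcd = 1 (last nonzero row F).
The gcd is 1, so 33 is invertible mod 40. The last nonzero row gives −14·40 + 17·33 = 1, so t = 17. So 33^(−1) ≡ 17 (mod 40). Verify: 33 · 17 = 561 ≡ 1 (mod 40). ✓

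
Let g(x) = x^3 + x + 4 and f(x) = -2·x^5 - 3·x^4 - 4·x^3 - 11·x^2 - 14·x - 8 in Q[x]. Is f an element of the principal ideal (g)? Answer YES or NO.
In Q[x] the ideal (g) consists of all multiples of g, so f ∈ (g) iff g | f, i.e. iff the remainder of f on division by g is 0. Divide f by g (g is monic, so eliminate the leading term of the running remainder at each step):
  leading term -2·x^5: subtract (-2·x^2)·g(x) = -2·x^5 - 2·x^3 - 8·x^2, leaving -3·x^4 - 2·x^3 - 3·x^2 - 14·x - 8
  leading term -3·x^4: subtract (-3·x)·g(x) = -3·x^4 - 3·x^2 - 12·x, leaving -2·x^3 - 2·x - 8
  leading term -2·x^3: subtract (-2)·g(x) = -2·x^3 - 2·x - 8, leaving 0
The remainder is 0, so f(x) = g(x) · h(x) with h(x) = -2·x^2 - 3·x - 2. Hence g | f, i.e. f ∈ (g).

Final answer: YES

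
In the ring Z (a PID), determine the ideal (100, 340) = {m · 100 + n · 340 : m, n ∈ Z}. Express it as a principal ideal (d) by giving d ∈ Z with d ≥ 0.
(100, 340) = (20); d = 20

In the PID Z, (a, b) is generated by gcd(a, b). Compute gcd(340, 100) with the extended Euclidean algorithm, tracking rows (r, s, t) with s·340 + t·100 = r:
  row A: (340, 1, 0)   [1·340 + 0·100 = 340]
  row B: (100, 0, 1)   [0·340 + 1·100 = 100]
  340 = 3·100 + 40   → row C = row A − 3·row B = (40, 1, −3)   [check: 1·340 − 3·100 = 40]
  100 = 2·40 + 20   → row D = row B − 2·row C = (20, −2, 7)   [check: −2·340 + 7·100 = 20]
  40 = 2·20 + 0   → remainder 0, stop. gcd = 20 (last nonzero row D).
So gcd(100, 340) = 20, with Bézout identity −2·340 + 7·100 = 20. Containment (⊇): the Bézout identity exhibits 20 as an element of (100, 340), giving (20) ⊆ (100, 340). Containment (⊆): since 20 | 100 and 20 | 340 (100 = 20·5, 340 = 20·17), every Z-linear combination of 100 and 340 is divisible by 20, so (100, 340) ⊆ (20). Therefore (100, 340) = (20), d = 20.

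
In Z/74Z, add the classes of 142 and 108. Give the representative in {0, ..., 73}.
Reduce the summands first: 142 ≡ 68, 108 ≡ 34 (mod 74), so 142 + 108 ≡ 68 + 34 (mod 74). 68 + 34 = 102; 102 = 1·74 + 28, so (142 + 108) mod 74 = 28.

Final answer: 28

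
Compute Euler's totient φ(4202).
φ is multiplicative, with φ(p^e) = p^e − p^(e−1). Factorise 4202 = 2 · 11 · 191. Then
  φ(4202) = (2 − 1) · (11 − 1) · (191 − 1) = 1 · 10 · 190 = 1900.

Final answer: φ(4202) = 1900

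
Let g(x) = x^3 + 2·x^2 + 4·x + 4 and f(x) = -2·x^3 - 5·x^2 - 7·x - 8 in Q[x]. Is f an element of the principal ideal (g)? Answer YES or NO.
In Q[x] the ideal (g) consists of all multiples of g, so f ∈ (g) iff g | f, i.e. iff the remainder of f on division by g is 0. Divide f by g (g is monic, so eliminate the leading term of the running remainder at each step):
  leading term -2·x^3: subtract (-2)·g(x) = -2·x^3 - 4·x^2 - 8·x - 8, leaving -x^2 + x
The remainder r(x) = -x^2 + x ≠ 0 (and deg r < deg g), so g ∤ f, i.e. f ∉ (g).

Final answer: NO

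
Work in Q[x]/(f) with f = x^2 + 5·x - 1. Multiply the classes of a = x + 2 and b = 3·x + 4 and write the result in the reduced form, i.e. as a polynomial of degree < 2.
First multiply in Q[x] without reducing: a · b = 3·x^2 + 10·x + 8. Now divide by f(x) = x^2 + 5·x - 1, eliminating the leading term at each step:
  leading term 3·x^2: subtract (3)·f(x) = 3·x^2 + 15·x - 3, leaving 11 - 5·x
The degree is now < 2, so this is the remainder. Hence a · b ≡ 11 - 5·x in Q[x]/(f).

Final answer: a · b ≡ 11 - 5·x (mod f(x))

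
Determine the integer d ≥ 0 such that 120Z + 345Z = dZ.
In the PID Z, (a, b) is generated by gcd(a, b). Compute gcd(345, 120) with the extended Euclidean algorithm, tracking rows (r, s, t) with s·345 + t·120 = r:
  row A: (345, 1, 0)   [1·345 + 0·120 = 345]
  row B: (120, 0, 1)   [0·345 + 1·120 = 120]
  345 = 2·120 + 105   → row C = row A − 2·row B = (105, 1, −2)   [check: 1·345 − 2·120 = 105]
  120 = 1·105 + 15   → row D = row B − 1·row C = (15, −1, 3)   [check: −1·345 + 3·120 = 15]
  105 = 7·15 + 0   → remainder 0, stop. gcd = 15 (last nonzero row D).
So gcd(120, 345) = 15, with Bézout identity −1·345 + 3·120 = 15. Containment (⊇): the Bézout identity exhibits 15 as an element of (120, 345), giving (15) ⊆ (120, 345). Containment (⊆): since 15 | 120 and 15 | 345 (120 = 15·8, 345 = 15·23), every Z-linear combination of 120 and 345 is divisible by 15, so (120, 345) ⊆ (15). Therefore (120, 345) = (15), d = 15.

Final answer: (120, 345) = (15); d = 15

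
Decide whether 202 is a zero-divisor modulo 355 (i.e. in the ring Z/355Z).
gcd(202, 355) = 1, so 202 is a unit in Z/355Z (it has a multiplicative inverse). A unit cannot be a zero-divisor: if 202·b ≡ 0 then multiplying both sides by 202^(−1) gives b ≡ 0. So 202 is not a zero-divisor.

Final answer: NO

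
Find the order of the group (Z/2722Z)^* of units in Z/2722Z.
|(Z/2722Z)^*| = 1360

(Z/2722Z)^* consists of the classes a with gcd(a, 2722) = 1, so its order is φ(2722). φ is multiplicative, with φ(p^e) = p^e − p^(e−1). Factorise 2722 = 2 · 1361. Then
  φ(2722) = (2 − 1) · (1361 − 1) = 1 · 1360 = 1360.
Thus |(Z/2722Z)^*| = 1360.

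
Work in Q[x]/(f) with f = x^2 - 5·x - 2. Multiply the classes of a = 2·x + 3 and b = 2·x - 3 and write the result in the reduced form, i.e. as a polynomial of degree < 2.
a · b ≡ 20·x - 1 (mod f(x))

First multiply in Q[x] without reducing: a · b = 4·x^2 - 9. Now divide by f(x) = x^2 - 5·x - 2, eliminating the leading term at each step:
  leading term 4·x^2: subtract (4)·f(x) = 4·x^2 - 20·x - 8, leaving 20·x - 1
The degree is now < 2, so this is the remainder. Hence a · b ≡ 20·x - 1 in Q[x]/(f).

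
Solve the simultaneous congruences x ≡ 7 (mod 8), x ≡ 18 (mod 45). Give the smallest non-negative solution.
The moduli 8, 45 are pairwise coprime, so by the CRT there is a unique solution mod 8·45 = 360.
Solve by successive substitution. Start with x ≡ 7 (mod 8).
  Combine with x ≡ 18 (mod 45): write x = 7 + 8·t and require 7 + 8·t ≡ 18 (mod 45), i.e. 8·t ≡ 18 − 7 ≡ 11 (mod 45). Since 8^(−1) ≡ 17 (mod 45), t ≡ 17·11 ≡ 7 (mod 45). So x ≡ 7 + 8·7 = 63 (mod 360).
Unique solution in [0, 360): x = 63.

Final answer: x ≡ 63 (mod 360); the representative in [0, 360) is 63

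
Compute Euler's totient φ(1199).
φ(1199) = 1080

φ is multiplicative, with φ(p^e) = p^e − p^(e−1). Factorise 1199 = 11 · 109. Then
  φ(1199) = (11 − 1) · (109 − 1) = 10 · 108 = 1080.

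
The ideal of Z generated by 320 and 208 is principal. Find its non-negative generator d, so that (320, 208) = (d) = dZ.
In the PID Z, (a, b) is generated by gcd(a, b). Compute gcd(320, 208) with the extended Euclidean algorithm, tracking rows (r, s, t) with s·320 + t·208 = r:
  row A: (320, 1, 0)   [1·320 + 0·208 = 320]
  row B: (208, 0, 1)   [0·320 + 1·208 = 208]
  320 = 1·208 + 112   → row C = row A − 1·row B = (112, 1, −1)   [check: 1·320 − 1·208 = 112]
  208 = 1·112 + 96   → row D = row B − 1·row C = (96, −1, 2)   [check: −1·320 + 2·208 = 96]
  112 = 1·96 + 16   → row E = row C − 1·row D = (16, 2, −3)   [check: 2·320 − 3·208 = 16]
  96 = 6·16 + 0   → remainder 0, stop. gcd = 16 (last nonzero row E).
So gcd(320, 208) = 16, with Bézout identity 2·320 − 3·208 = 16. Containment (⊇): the Bézout identity exhibits 16 as an element of (320, 208), giving (16) ⊆ (320, 208). Containment (⊆): since 16 | 320 and 16 | 208 (320 = 16·20, 208 = 16·13), every Z-linear combination of 320 and 208 is divisible by 16, so (320, 208) ⊆ (16). Therefore (320, 208) = (16), d = 16.

Final answer: (320, 208) = (16); d = 16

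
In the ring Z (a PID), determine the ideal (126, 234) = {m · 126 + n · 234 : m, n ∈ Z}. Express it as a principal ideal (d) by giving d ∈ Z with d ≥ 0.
In the PID Z, (a, b) is generated by gcd(a, b). Compute gcd(234, 126) with the extended Euclidean algorithm, tracking rows (r, s, t) with s·234 + t·126 = r:
  row A: (234, 1, 0)   [1·234 + 0·126 = 234]
  row B: (126, 0, 1)   [0·234 + 1·126 = 126]
  234 = 1·126 + 108   → row C = row A − 1·row B = (108, 1, −1)   [check: 1·234 − 1·126 = 108]
  126 = 1·108 + 18   → row D = row B − 1·row C = (18, −1, 2)   [check: −1·234 + 2·126 = 18]
  108 = 6·18 + 0   → remainder 0, stop. gcd = 18 (last nonzero row D).
So gcd(126, 234) = 18, with Bézout identity −1·234 + 2·126 = 18. Containment (⊇): the Bézout identity exhibits 18 as an element of (126, 234), giving (18) ⊆ (126, 234). Containment (⊆): since 18 | 126 and 18 | 234 (126 = 18·7, 234 = 18·13), every Z-linear combination of 126 and 234 is divisible by 18, so (126, 234) ⊆ (18). Therefore (126, 234) = (18), d = 18.

Final answer: (126, 234) = (18); d = 18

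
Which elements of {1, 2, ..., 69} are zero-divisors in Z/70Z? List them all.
nonzero zero-divisors of Z/70Z = {2, 4, 5, 6, 7, 8, 10, 12, 14, 15, 16, 18, 20, 21, 22, 24, 25, 26, 28, 30, 32, 34, 35, 36, 38, 40, 42, 44, 45, 46, 48, 49, 50, 52, 54, 55, 56, 58, 60, 62, 63, 64, 65, 66, 68}

An element a ∈ Z/70Z (with a ≠ 0) is a zero-divisor iff gcd(a, 70) > 1 (because a is a unit precisely when gcd(a, n) = 1, and in Z/nZ every nonzero, non-unit element is a zero-divisor). Scan a = 1, ..., 69 and keep those with gcd(a, 70) > 1:
  gcd(2, 70) = 2, gcd(4, 70) = 2, gcd(5, 70) = 5, gcd(6, 70) = 2, gcd(7, 70) = 7, gcd(8, 70) = 2, gcd(10, 70) = 10, gcd(12, 70) = 2, gcd(14, 70) = 14, gcd(15, 70) = 5, gcd(16, 70) = 2, gcd(18, 70) = 2, gcd(20, 70) = 10, gcd(21, 70) = 7, gcd(22, 70) = 2, gcd(24, 70) = 2, gcd(25, 70) = 5, gcd(26, 70) = 2, gcd(28, 70) = 14, gcd(30, 70) = 10, gcd(32, 70) = 2, gcd(34, 70) = 2, gcd(35, 70) = 35, gcd(36, 70) = 2, gcd(38, 70) = 2, gcd(40, 70) = 10, gcd(42, 70) = 14, gcd(44, 70) = 2, gcd(45, 70) = 5, gcd(46, 70) = 2, gcd(48, 70) = 2, gcd(49, 70) = 7, gcd(50, 70) = 10, gcd(52, 70) = 2, gcd(54, 70) = 2, gcd(55, 70) = 5, gcd(56, 70) = 14, gcd(58, 70) = 2, gcd(60, 70) = 10, gcd(62, 70) = 2, gcd(63, 70) = 7, gcd(64, 70) = 2, gcd(65, 70) = 5, gcd(66, 70) = 2, gcd(68, 70) = 2.
All other a ∈ {1, ..., 69} have gcd(a, 70) = 1 and are units. So the nonzero zero-divisors are exactly the 45 values of a appearing in this scan.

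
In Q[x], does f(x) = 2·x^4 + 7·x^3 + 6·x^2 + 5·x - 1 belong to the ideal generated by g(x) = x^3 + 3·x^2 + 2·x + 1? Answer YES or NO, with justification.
NO

In Q[x] the ideal (g) consists of all multiples of g, so f ∈ (g) iff g | f, i.e. iff the remainder of f on division by g is 0. Divide f by g (g is monic, so eliminate the leading term of the running remainder at each step):
  leading term 2·x^4: subtract (2·x)·g(x) = 2·x^4 + 6·x^3 + 4·x^2 + 2·x, leaving x^3 + 2·x^2 + 3·x - 1
  leading term x^3: subtract (1)·g(x) = x^3 + 3·x^2 + 2·x + 1, leaving -x^2 + x - 2
The remainder r(x) = -x^2 + x - 2 ≠ 0 (and deg r < deg g), so g ∤ f, i.e. f ∉ (g).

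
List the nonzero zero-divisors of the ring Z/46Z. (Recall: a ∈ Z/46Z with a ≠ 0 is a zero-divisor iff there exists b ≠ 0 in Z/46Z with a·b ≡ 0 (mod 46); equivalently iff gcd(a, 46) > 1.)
nonzero zero-divisors of Z/46Z = {2, 4, 6, 8, 10, 12, 14, 16, 18, 20, 22, 23, 24, 26, 28, 30, 32, 34, 36, 38, 40, 42, 44}

An element a ∈ Z/46Z (with a ≠ 0) is a zero-divisor iff gcd(a, 46) > 1 (because a is a unit precisely when gcd(a, n) = 1, and in Z/nZ every nonzero, non-unit element is a zero-divisor). Scan a = 1, ..., 45 and keep those with gcd(a, 46) > 1:
  gcd(2, 46) = 2, gcd(4, 46) = 2, gcd(6, 46) = 2, gcd(8, 46) = 2, gcd(10, 46) = 2, gcd(12, 46) = 2, gcd(14, 46) = 2, gcd(16, 46) = 2, gcd(18, 46) = 2, gcd(20, 46) = 2, gcd(22, 46) = 2, gcd(23, 46) = 23, gcd(24, 46) = 2, gcd(26, 46) = 2, gcd(28, 46) = 2, gcd(30, 46) = 2, gcd(32, 46) = 2, gcd(34, 46) = 2, gcd(36, 46) = 2, gcd(38, 46) = 2, gcd(40, 46) = 2, gcd(42, 46) = 2, gcd(44, 46) = 2.
All other a ∈ {1, ..., 45} have gcd(a, 46) = 1 and are units. So the nonzero zero-divisors are exactly the 23 values of a appearing in this scan.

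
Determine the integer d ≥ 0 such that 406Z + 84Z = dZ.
(406, 84) = (14); d = 14

In the PID Z, (a, b) is generated by gcd(a, b). Compute gcd(406, 84) with the extended Euclidean algorithm, tracking rows (r, s, t) with s·406 + t·84 = r:
  row A: (406, 1, 0)   [1·406 + 0·84 = 406]
  row B: (84, 0, 1)   [0·406 + 1·84 = 84]
  406 = 4·84 + 70   → row C = row A − 4·row B = (70, 1, −4)   [check: 1·406 − 4·84 = 70]
  84 = 1·70 + 14   → row D = row B − 1·row C = (14, −1, 5)   [check: −1·406 + 5·84 = 14]
  70 = 5·14 + 0   → remainder 0, stop. gcd = 14 (last nonzero row D).
So gcd(406, 84) = 14, with Bézout identity −1·406 + 5·84 = 14. Containment (⊇): the Bézout identity exhibits 14 as an element of (406, 84), giving (14) ⊆ (406, 84). Containment (⊆): since 14 | 406 and 14 | 84 (406 = 14·29, 84 = 14·6), every Z-linear combination of 406 and 84 is divisible by 14, so (406, 84) ⊆ (14). Therefore (406, 84) = (14), d = 14.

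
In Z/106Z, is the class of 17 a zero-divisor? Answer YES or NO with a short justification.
NO

gcd(17, 106) = 1, so 17 is a unit in Z/106Z (it has a multiplicative inverse). A unit cannot be a zero-divisor: if 17·b ≡ 0 then multiplying both sides by 17^(−1) gives b ≡ 0. So 17 is not a zero-divisor.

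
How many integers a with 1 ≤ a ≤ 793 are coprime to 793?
720

The number of a ∈ {1, ..., 793} with gcd(a, 793) = 1 is by definition Euler's totient φ(793). φ is multiplicative, with φ(p^e) = p^e − p^(e−1). Factorise 793 = 13 · 61. Then
  φ(793) = (13 − 1) · (61 − 1) = 12 · 60 = 720.
So there are 720 such integers.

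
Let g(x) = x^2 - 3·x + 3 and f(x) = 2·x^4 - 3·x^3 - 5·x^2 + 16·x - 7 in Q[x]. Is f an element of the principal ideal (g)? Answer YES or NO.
NO

In Q[x] the ideal (g) consists of all multiples of g, so f ∈ (g) iff g | f, i.e. iff the remainder of f on division by g is 0. Divide f by g (g is monic, so eliminate the leading term of the running remainder at each step):
  leading term 2·x^4: subtract (2·x^2)·g(x) = 2·x^4 - 6·x^3 + 6·x^2, leaving 3·x^3 - 11·x^2 + 16·x - 7
  leading term 3·x^3: subtract (3·x)·g(x) = 3·x^3 - 9·x^2 + 9·x, leaving -2·x^2 + 7·x - 7
  leading term -2·x^2: subtract (-2)·g(x) = -2·x^2 + 6·x - 6, leaving x - 1
The remainder r(x) = x - 1 ≠ 0 (and deg r < deg g), so g ∤ f, i.e. f ∉ (g).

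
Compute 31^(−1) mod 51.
31^(−1) ≡ 28 (mod 51)

Apply the extended Euclidean algorithm to (51, 31), tracking rows (r, s, t) with s·51 + t·31 = r. Each division r_prev = q·r_cur + r_new produces the new row as (previous row) − q·(current row):
  row A: (51, 1, 0)   [1·51 + 0·31 = 51]
  row B: (31, 0, 1)   [0·51 + 1·31 = 31]
  51 = 1·31 + 20   → row C = row A − 1·row B = (20, 1, −1)   [check: 1·51 − 1·31 = 20]
  31 = 1·20 + 11   → row D = row B − 1·row C = (11, −1, 2)   [check: −1·51 + 2·31 = 11]
  20 = 1·11 + 9   → row E = row C − 1·row D = (9, 2, −3)   [check: 2·51 − 3·31 = 9]
  11 = 1·9 + 2   → row F = row D − 1·row E = (2, −3, 5)   [check: −3·51 + 5·31 = 2]
  9 = 4·2 + 1   → row G = row E − 4·row F = (1, 14, −23)   [check: 14·51 − 23·31 = 1]
  2 = 2·1 + 0   → remainder 0, stop. gcd = 1 (last nonzero row G).
The gcd is 1, so 31 is invertible mod 51. The last nonzero row gives 14·51 − 23·31 = 1, so t = −23. So 31^(−1) ≡ −23 ≡ 28 (mod 51). Verify: 31 · 28 = 868 ≡ 1 (mod 51). ✓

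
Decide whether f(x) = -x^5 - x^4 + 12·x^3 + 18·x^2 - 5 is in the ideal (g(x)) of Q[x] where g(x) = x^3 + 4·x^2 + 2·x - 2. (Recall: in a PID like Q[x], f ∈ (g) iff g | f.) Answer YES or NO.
In Q[x] the ideal (g) consists of all multiples of g, so f ∈ (g) iff g | f, i.e. iff the remainder of f on division by g is 0. Divide f by g (g is monic, so eliminate the leading term of the running remainder at each step):
  leading term -x^5: subtract (-x^2)·g(x) = -x^5 - 4·x^4 - 2·x^3 + 2·x^2, leaving 3·x^4 + 14·x^3 + 16·x^2 - 5
  leading term 3·x^4: subtract (3·x)·g(x) = 3·x^4 + 12·x^3 + 6·x^2 - 6·x, leaving 2·x^3 + 10·x^2 + 6·x - 5
  leading term 2·x^3: subtract (2)·g(x) = 2·x^3 + 8·x^2 + 4·x - 4, leaving 2·x^2 + 2·x - 1
The remainder r(x) = 2·x^2 + 2·x - 1 ≠ 0 (and deg r < deg g), so g ∤ f, i.e. f ∉ (g).

Final answer: NO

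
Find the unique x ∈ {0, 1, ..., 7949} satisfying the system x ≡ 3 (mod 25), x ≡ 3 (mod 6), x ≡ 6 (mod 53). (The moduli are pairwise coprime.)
The moduli 25, 6, 53 are pairwise coprime, so by the CRT there is a unique solution mod 25·6·53 = 7950.
Solve by successive substitution. Start with x ≡ 3 (mod 25).
  Combine with x ≡ 3 (mod 6): write x = 3 + 25·t and require 3 + 25·t ≡ 3 (mod 6), i.e. 25·t ≡ 3 − 3 ≡ 0 (mod 6). Since 25^(−1) ≡ 1 (mod 6) (25 ≡ 1 (mod 6)), t ≡ 1·0 ≡ 0 (mod 6). So x ≡ 3 + 25·0 = 3 (mod 150).
  Combine with x ≡ 6 (mod 53): write x = 3 + 150·t and require 3 + 150·t ≡ 6 (mod 53), i.e. 150·t ≡ 6 − 3 ≡ 3 (mod 53). Since 150^(−1) ≡ 47 (mod 53) (150 ≡ 44 (mod 53)), t ≡ 47·3 ≡ 35 (mod 53). So x ≡ 3 + 150·35 = 5253 (mod 7950).
Unique solution in [0, 7950): x = 5253.

Final answer: x ≡ 5253 (mod 7950); the representative in [0, 7950) is 5253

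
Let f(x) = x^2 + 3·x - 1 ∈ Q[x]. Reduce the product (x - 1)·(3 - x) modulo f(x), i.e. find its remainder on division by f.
First multiply in Q[x] without reducing: a · b = -x^2 + 4·x - 3. Now divide by f(x) = x^2 + 3·x - 1, eliminating the leading term at each step:
  leading term -x^2: subtract (-1)·f(x) = -x^2 - 3·x + 1, leaving 7·x - 4
The degree is now < 2, so this is the remainder. Hence a · b ≡ 7·x - 4 in Q[x]/(f).

Final answer: a · b ≡ 7·x - 4 (mod f(x))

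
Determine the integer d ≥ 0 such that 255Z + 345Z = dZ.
In the PID Z, (a, b) is generated by gcd(a, b). Compute gcd(345, 255) with the extended Euclidean algorithm, tracking rows (r, s, t) with s·345 + t·255 = r:
  row A: (345, 1, 0)   [1·345 + 0·255 = 345]
  row B: (255, 0, 1)   [0·345 + 1·255 = 255]
  345 = 1·255 + 90   → row C = row A − 1·row B = (90, 1, −1)   [check: 1·345 − 1·255 = 90]
  255 = 2·90 + 75   → row D = row B − 2·row C = (75, −2, 3)   [check: −2·345 + 3·255 = 75]
  90 = 1·75 + 15   → row E = row C − 1·row D = (15, 3, −4)   [check: 3·345 − 4·255 = 15]
  75 = 5·15 + 0   → remainder 0, stop. gcd = 15 (last nonzero row E).
So gcd(255, 345) = 15, with Bézout identity 3·345 − 4·255 = 15. Containment (⊇): the Bézout identity exhibits 15 as an element of (255, 345), giving (15) ⊆ (255, 345). Containment (⊆): since 15 | 255 and 15 | 345 (255 = 15·17, 345 = 15·23), every Z-linear combination of 255 and 345 is divisible by 15, so (255, 345) ⊆ (15). Therefore (255, 345) = (15), d = 15.

Final answer: (255, 345) = (15); d = 15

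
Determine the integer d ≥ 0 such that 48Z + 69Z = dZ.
(48, 69) = (3); d = 3

In the PID Z, (a, b) is generated by gcd(a, b). Compute gcd(69, 48) with the extended Euclidean algorithm, tracking rows (r, s, t) with s·69 + t·48 = r:
  row A: (69, 1, 0)   [1·69 + 0·48 = 69]
  row B: (48, 0, 1)   [0·69 + 1·48 = 48]
  69 = 1·48 + 21   → row C = row A − 1·row B = (21, 1, −1)   [check: 1·69 − 1·48 = 21]
  48 = 2·21 + 6   → row D = row B − 2·row C = (6, −2, 3)   [check: −2·69 + 3·48 = 6]
  21 = 3·6 + 3   → row E = row C − 3·row D = (3, 7, −10)   [check: 7·69 − 10·48 = 3]
  6 = 2·3 + 0   → remainder 0, stop. gcd = 3 (last nonzero row E).
So gcd(48, 69) = 3, with Bézout identity 7·69 − 10·48 = 3. Containment (⊇): the Bézout identity exhibits 3 as an element of (48, 69), giving (3) ⊆ (48, 69). Containment (⊆): since 3 | 48 and 3 | 69 (48 = 3·16, 69 = 3·23), every Z-linear combination of 48 and 69 is divisible by 3, so (48, 69) ⊆ (3). Therefore (48, 69) = (3), d = 3.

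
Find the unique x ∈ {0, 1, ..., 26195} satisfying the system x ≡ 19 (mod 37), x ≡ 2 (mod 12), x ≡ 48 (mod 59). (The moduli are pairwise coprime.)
The moduli 37, 12, 59 are pairwise coprime, so by the CRT there is a unique solution mod 37·12·59 = 26196.
Solve by successive substitution. Start with x ≡ 19 (mod 37).
  Combine with x ≡ 2 (mod 12): write x = 19 + 37·t and require 19 + 37·t ≡ 2 (mod 12), i.e. 37·t ≡ 2 − 19 ≡ 7 (mod 12). Since 37^(−1) ≡ 1 (mod 12) (37 ≡ 1 (mod 12)), t ≡ 1·7 ≡ 7 (mod 12). So x ≡ 19 + 37·7 = 278 (mod 444).
  Combine with x ≡ 48 (mod 59): write x = 278 + 444·t and require 278 + 444·t ≡ 48 (mod 59), i.e. 444·t ≡ 48 − 278 ≡ 6 (mod 59). Since 444^(−1) ≡ 40 (mod 59) (444 ≡ 31 (mod 59)), t ≡ 40·6 ≡ 4 (mod 59). So x ≡ 278 + 444·4 = 2054 (mod 26196).
Unique solution in [0, 26196): x = 2054.

Final answer: x ≡ 2054 (mod 26196); the representative in [0, 26196) is 2054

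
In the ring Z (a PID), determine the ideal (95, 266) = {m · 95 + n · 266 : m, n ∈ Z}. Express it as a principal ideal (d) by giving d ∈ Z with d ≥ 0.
(95, 266) = (19); d = 19

In the PID Z, (a, b) is generated by gcd(a, b). Compute gcd(266, 95) with the extended Euclidean algorithm, tracking rows (r, s, t) with s·266 + t·95 = r:
  row A: (266, 1, 0)   [1·266 + 0·95 = 266]
  row B: (95, 0, 1)   [0·266 + 1·95 = 95]
  266 = 2·95 + 76   → row C = row A − 2·row B = (76, 1, −2)   [check: 1·266 − 2·95 = 76]
  95 = 1·76 + 19   → row D = row B − 1·row C = (19, −1, 3)   [check: −1·266 + 3·95 = 19]
  76 = 4·19 + 0   → remainder 0, stop. gcd = 19 (last nonzero row D).
So gcd(95, 266) = 19, with Bézout identity −1·266 + 3·95 = 19. Containment (⊇): the Bézout identity exhibits 19 as an element of (95, 266), giving (19) ⊆ (95, 266). Containment (⊆): since 19 | 95 and 19 | 266 (95 = 19·5, 266 = 19·14), every Z-linear combination of 95 and 266 is divisible by 19, so (95, 266) ⊆ (19). Therefore (95, 266) = (19), d = 19.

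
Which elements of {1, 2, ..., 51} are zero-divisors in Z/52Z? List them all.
An element a ∈ Z/52Z (with a ≠ 0) is a zero-divisor iff gcd(a, 52) > 1 (because a is a unit precisely when gcd(a, n) = 1, and in Z/nZ every nonzero, non-unit element is a zero-divisor). Scan a = 1, ..., 51 and keep those with gcd(a, 52) > 1:
  gcd(2, 52) = 2, gcd(4, 52) = 4, gcd(6, 52) = 2, gcd(8, 52) = 4, gcd(10, 52) = 2, gcd(12, 52) = 4, gcd(13, 52) = 13, gcd(14, 52) = 2, gcd(16, 52) = 4, gcd(18, 52) = 2, gcd(20, 52) = 4, gcd(22, 52) = 2, gcd(24, 52) = 4, gcd(26, 52) = 26, gcd(28, 52) = 4, gcd(30, 52) = 2, gcd(32, 52) = 4, gcd(34, 52) = 2, gcd(36, 52) = 4, gcd(38, 52) = 2, gcd(39, 52) = 13, gcd(40, 52) = 4, gcd(42, 52) = 2, gcd(44, 52) = 4, gcd(46, 52) = 2, gcd(48, 52) = 4, gcd(50, 52) = 2.
All other a ∈ {1, ..., 51} have gcd(a, 52) = 1 and are units. So the nonzero zero-divisors are exactly the 27 values of a appearing in this scan.

Final answer: nonzero zero-divisors of Z/52Z = {2, 4, 6, 8, 10, 12, 13, 14, 16, 18, 20, 22, 24, 26, 28, 30, 32, 34, 36, 38, 39, 40, 42, 44, 46, 48, 50}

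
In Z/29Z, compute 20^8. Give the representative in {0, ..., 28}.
20

Use repeated squaring. Binary(8) = 1000. Walk through the bits of the exponent 8 left-to-right: at each bit after the leading one, square the running value, then multiply by 20 if the bit is 1 (always reducing mod 29):
  bit 1 = 1 (leading): start with 20.
  bit 2 = 0: square 20^2 = 400 ≡ 23 (mod 29).
  bit 3 = 0: square 23^2 = 529 ≡ 7 (mod 29).
  bit 4 = 0: square 7^2 = 49 ≡ 20 (mod 29).
Final value: 20^8 ≡ 20 (mod 29).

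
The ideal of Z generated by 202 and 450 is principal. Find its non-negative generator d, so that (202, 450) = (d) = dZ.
In the PID Z, (a, b) is generated by gcd(a, b). Compute gcd(450, 202) with the extended Euclidean algorithm, tracking rows (r, s, t) with s·450 + t·202 = r:
  row A: (450, 1, 0)   [1·450 + 0·202 = 450]
  row B: (202, 0, 1)   [0·450 + 1·202 = 202]
  450 = 2·202 + 46   → row C = row A − 2·row B = (46, 1, −2)   [check: 1·450 − 2·202 = 46]
  202 = 4·46 + 18   → row D = row B − 4·row C = (18, −4, 9)   [check: −4·450 + 9·202 = 18]
  46 = 2·18 + 10   → row E = row C − 2·row D = (10, 9, −20)   [check: 9·450 − 20·202 = 10]
  18 = 1·10 + 8   → row F = row D − 1·row E = (8, −13, 29)   [check: −13·450 + 29·202 = 8]
  10 = 1·8 + 2   → row G = row E − 1·row F = (2, 22, −49)   [check: 22·450 − 49·202 = 2]
  8 = 4·2 + 0   → remainder 0, stop. gcd = 2 (last nonzero row G).
So gcd(202, 450) = 2, with Bézout identity 22·450 − 49·202 = 2. Containment (⊇): the Bézout identity exhibits 2 as an element of (202, 450), giving (2) ⊆ (202, 450). Containment (⊆): since 2 | 202 and 2 | 450 (202 = 2·101, 450 = 2·225), every Z-linear combination of 202 and 450 is divisible by 2, so (202, 450) ⊆ (2). Therefore (202, 450) = (2), d = 2.

Final answer: (202, 450) = (2); d = 2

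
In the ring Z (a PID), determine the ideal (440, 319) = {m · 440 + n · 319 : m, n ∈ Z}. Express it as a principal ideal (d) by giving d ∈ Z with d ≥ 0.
In the PID Z, (a, b) is generated by gcd(a, b). Compute gcd(440, 319) with the extended Euclidean algorithm, tracking rows (r, s, t) with s·440 + t·319 = r:
  row A: (440, 1, 0)   [1·440 + 0·319 = 440]
  row B: (319, 0, 1)   [0·440 + 1·319 = 319]
  440 = 1·319 + 121   → row C = row A − 1·row B = (121, 1, −1)   [check: 1·440 − 1·319 = 121]
  319 = 2·121 + 77   → row D = row B − 2·row C = (77, −2, 3)   [check: −2·440 + 3·319 = 77]
  121 = 1·77 + 44   → row E = row C − 1·row D = (44, 3, −4)   [check: 3·440 − 4·319 = 44]
  77 = 1·44 + 33   → row F = row D − 1·row E = (33, −5, 7)   [check: −5·440 + 7·319 = 33]
  44 = 1·33 + 11   → row G = row E − 1·row F = (11, 8, −11)   [check: 8·440 − 11·319 = 11]
  33 = 3·11 + 0   → remainder 0, stop. gcd = 11 (last nonzero row G).
So gcd(440, 319) = 11, with Bézout identity 8·440 − 11·319 = 11. Containment (⊇): the Bézout identity exhibits 11 as an element of (440, 319), giving (11) ⊆ (440, 319). Containment (⊆): since 11 | 440 and 11 | 319 (440 = 11·40, 319 = 11·29), every Z-linear combination of 440 and 319 is divisible by 11, so (440, 319) ⊆ (11). Therefore (440, 319) = (11), d = 11.

Final answer: (440, 319) = (11); d = 11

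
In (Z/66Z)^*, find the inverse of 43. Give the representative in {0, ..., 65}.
Apply the extended Euclidean algorithm to (66, 43), tracking rows (r, s, t) with s·66 + t·43 = r. Each division r_prev = q·r_cur + r_new produces the new row as (previous row) − q·(current row):
  row A: (66, 1, 0)   [1·66 + 0·43 = 66]
  row B: (43, 0, 1)   [0·66 + 1·43 = 43]
  66 = 1·43 + 23   → row C = row A − 1·row B = (23, 1, −1)   [check: 1·66 − 1·43 = 23]
  43 = 1·23 + 20   → row D = row B − 1·row C = (20, −1, 2)   [check: −1·66 + 2·43 = 20]
  23 = 1·20 + 3   → row E = row C − 1·row D = (3, 2, −3)   [check: 2·66 − 3·43 = 3]
  20 = 6·3 + 2   → row F = row D − 6·row E = (2, −13, 20)   [check: −13·66 + 20·43 = 2]
  3 = 1·2 + 1   → row G = row E − 1·row F = (1, 15, −23)   [check: 15·66 − 23·43 = 1]
  2 = 2·1 + 0   → remainder 0, stop. gcd = 1 (last nonzero row G).
The gcd is 1, so 43 is invertible mod 66. The last nonzero row gives 15·66 − 23·43 = 1, so t = −23. So 43^(−1) ≡ −23 ≡ 43 (mod 66). Verify: 43 · 43 = 1849 ≡ 1 (mod 66). ✓

Final answer: 43^(−1) ≡ 43 (mod 66)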